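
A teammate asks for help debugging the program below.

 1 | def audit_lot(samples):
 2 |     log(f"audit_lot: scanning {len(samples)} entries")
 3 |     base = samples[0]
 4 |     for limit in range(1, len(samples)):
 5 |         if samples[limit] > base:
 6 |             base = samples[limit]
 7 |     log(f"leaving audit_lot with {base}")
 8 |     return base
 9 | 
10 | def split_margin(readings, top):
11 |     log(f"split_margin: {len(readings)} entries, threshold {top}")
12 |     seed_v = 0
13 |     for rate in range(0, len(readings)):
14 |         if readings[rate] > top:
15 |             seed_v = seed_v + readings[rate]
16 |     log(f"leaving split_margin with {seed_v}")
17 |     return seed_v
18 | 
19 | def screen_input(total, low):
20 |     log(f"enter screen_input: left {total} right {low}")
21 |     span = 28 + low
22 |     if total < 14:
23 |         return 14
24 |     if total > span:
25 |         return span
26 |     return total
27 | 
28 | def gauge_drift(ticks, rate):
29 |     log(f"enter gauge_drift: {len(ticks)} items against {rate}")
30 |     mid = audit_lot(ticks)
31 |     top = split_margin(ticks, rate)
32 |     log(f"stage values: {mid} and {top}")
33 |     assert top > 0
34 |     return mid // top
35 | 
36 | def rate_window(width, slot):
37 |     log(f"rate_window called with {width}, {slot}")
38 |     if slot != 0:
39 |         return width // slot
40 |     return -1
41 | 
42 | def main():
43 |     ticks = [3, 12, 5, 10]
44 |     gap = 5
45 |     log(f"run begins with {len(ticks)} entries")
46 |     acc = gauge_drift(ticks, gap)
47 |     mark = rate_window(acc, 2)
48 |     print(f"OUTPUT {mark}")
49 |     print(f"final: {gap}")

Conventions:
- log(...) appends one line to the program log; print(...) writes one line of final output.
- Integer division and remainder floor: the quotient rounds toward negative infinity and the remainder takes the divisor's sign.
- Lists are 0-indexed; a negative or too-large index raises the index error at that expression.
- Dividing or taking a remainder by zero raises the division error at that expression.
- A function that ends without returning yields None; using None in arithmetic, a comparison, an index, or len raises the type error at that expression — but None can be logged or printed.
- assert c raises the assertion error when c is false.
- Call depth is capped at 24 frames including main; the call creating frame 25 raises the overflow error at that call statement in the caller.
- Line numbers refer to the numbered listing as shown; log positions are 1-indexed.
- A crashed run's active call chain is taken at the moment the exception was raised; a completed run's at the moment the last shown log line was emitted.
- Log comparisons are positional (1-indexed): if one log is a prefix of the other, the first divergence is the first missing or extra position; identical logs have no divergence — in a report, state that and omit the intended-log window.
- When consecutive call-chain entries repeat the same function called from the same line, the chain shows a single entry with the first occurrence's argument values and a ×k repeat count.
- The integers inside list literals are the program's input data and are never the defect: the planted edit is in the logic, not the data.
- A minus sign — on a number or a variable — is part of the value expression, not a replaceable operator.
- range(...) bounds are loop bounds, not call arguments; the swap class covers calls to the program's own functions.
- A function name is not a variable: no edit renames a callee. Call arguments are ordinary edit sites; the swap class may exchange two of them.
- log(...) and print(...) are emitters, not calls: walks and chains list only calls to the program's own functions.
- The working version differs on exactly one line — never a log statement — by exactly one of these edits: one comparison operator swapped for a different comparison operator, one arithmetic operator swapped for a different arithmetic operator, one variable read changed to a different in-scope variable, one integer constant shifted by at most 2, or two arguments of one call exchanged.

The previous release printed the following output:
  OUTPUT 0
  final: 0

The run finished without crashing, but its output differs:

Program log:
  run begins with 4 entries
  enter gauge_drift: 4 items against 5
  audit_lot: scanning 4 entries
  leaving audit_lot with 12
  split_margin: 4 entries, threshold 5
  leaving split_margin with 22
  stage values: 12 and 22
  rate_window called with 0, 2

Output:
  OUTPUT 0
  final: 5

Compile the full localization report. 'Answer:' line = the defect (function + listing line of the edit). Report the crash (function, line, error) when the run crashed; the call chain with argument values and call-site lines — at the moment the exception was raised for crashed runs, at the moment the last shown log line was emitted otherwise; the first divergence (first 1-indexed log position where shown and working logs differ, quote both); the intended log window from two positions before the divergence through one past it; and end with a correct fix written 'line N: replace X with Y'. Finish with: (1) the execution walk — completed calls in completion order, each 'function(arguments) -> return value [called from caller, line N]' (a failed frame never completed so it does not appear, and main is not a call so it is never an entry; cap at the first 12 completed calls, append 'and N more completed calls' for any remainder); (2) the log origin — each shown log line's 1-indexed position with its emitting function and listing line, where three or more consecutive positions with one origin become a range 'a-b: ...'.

Answer: the defect is in main at line 49.
Key fact: Log streams are identical — the defect surfaces only in the printed output.
Call chain: main -> rate_window(0, 2) (called at line 47).
First divergence: none (the log streams are identical).
Execution walk:
  audit_lot([3, 12, 5, 10]) -> 12  [called from gauge_drift, line 30]
  split_margin([3, 12, 5, 10], 5) -> 22  [called from gauge_drift, line 31]
  gauge_drift([3, 12, 5, 10], 5) -> 0  [called from main, line 46]
  rate_window(0, 2) -> 0  [called from main, line 47]
Origin of each log line:
  1: logged in main at line 45
  2: logged in gauge_drift at line 29
  3: logged in audit_lot at line 2
  4: logged in audit_lot at line 7
  5: logged in split_margin at line 11
  6: logged in split_margin at line 16
  7: logged in gauge_drift at line 32
  8: logged in rate_window at line 37
A correct fix: line 49: replace `gap` with `acc`.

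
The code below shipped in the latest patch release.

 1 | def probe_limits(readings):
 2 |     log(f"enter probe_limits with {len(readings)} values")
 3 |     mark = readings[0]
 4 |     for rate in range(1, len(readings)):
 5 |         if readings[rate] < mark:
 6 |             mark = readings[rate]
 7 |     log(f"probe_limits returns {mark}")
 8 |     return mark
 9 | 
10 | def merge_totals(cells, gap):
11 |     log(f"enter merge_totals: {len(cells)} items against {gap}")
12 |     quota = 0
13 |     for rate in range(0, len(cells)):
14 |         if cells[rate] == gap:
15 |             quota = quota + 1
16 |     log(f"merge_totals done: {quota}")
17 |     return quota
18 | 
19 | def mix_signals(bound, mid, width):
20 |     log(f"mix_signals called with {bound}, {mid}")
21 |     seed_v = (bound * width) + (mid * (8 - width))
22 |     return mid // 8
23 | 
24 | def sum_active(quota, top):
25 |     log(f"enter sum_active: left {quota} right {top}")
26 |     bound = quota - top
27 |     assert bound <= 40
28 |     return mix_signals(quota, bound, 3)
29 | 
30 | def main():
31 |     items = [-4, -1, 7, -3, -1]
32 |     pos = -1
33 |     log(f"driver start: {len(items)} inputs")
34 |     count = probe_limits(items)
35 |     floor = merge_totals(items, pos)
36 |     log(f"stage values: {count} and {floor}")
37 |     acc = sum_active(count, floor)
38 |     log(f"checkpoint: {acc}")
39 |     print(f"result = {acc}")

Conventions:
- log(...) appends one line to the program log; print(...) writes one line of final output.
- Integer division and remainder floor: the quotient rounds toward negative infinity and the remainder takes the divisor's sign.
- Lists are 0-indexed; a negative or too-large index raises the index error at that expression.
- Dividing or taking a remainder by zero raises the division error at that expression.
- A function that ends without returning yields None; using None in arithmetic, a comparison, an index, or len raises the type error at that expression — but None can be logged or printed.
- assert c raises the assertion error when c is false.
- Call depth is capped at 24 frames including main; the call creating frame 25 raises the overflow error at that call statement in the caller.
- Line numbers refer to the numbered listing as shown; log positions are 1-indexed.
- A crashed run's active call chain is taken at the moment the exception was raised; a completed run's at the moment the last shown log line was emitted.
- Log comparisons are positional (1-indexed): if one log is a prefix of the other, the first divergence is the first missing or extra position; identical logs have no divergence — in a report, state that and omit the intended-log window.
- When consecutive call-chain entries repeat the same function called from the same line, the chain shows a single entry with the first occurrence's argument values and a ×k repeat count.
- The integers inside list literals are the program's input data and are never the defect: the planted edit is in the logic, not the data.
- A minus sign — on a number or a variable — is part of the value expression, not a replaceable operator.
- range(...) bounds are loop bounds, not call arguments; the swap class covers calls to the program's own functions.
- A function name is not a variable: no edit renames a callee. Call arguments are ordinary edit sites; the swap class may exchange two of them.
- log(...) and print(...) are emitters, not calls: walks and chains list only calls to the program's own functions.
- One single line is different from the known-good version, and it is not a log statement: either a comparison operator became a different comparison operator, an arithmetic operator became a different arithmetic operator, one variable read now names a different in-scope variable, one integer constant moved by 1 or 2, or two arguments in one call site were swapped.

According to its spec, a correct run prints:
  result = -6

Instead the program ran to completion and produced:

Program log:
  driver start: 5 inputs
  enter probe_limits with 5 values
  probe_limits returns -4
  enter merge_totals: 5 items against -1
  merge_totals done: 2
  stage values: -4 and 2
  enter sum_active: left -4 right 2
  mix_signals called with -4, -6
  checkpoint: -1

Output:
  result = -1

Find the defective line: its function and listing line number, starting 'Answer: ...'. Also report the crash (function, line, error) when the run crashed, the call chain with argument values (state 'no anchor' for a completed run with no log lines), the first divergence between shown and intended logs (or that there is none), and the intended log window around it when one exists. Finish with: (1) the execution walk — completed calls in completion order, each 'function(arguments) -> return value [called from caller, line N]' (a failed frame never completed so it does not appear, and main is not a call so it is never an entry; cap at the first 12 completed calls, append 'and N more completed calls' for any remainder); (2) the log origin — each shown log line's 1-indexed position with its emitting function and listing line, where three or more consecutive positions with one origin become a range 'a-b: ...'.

Answer: the defect is in mix_signals at line 22.
Core observation: The earliest visible damage is log position 9 — 'checkpoint: -1' rather than the intended 'checkpoint: -6'.
Call chain: main.
First divergence: position 9; shown 'checkpoint: -1' vs intended 'checkpoint: -6'.
Intended log window:
  7: enter sum_active: left -4 right 2
  8: mix_signals called with -4, -6
  9: checkpoint: -6
Execution walk:
  probe_limits([-4, -1, 7, -3, -1]) -> -4  [called from main, line 34]
  merge_totals([-4, -1, 7, -3, -1], -1) -> 2  [called from main, line 35]
  mix_signals(-4, -6, 3) -> -1  [called from sum_active, line 28]
  sum_active(-4, 2) -> -1  [called from main, line 37]
Log origins:
  1: logged in main at line 33
  2: logged in probe_limits at line 2
  3: logged in probe_limits at line 7
  4: logged in merge_totals at line 11
  5: logged in merge_totals at line 16
  6: logged in main at line 36
  7: logged in sum_active at line 25
  8: logged in mix_signals at line 20
  9: logged in main at line 38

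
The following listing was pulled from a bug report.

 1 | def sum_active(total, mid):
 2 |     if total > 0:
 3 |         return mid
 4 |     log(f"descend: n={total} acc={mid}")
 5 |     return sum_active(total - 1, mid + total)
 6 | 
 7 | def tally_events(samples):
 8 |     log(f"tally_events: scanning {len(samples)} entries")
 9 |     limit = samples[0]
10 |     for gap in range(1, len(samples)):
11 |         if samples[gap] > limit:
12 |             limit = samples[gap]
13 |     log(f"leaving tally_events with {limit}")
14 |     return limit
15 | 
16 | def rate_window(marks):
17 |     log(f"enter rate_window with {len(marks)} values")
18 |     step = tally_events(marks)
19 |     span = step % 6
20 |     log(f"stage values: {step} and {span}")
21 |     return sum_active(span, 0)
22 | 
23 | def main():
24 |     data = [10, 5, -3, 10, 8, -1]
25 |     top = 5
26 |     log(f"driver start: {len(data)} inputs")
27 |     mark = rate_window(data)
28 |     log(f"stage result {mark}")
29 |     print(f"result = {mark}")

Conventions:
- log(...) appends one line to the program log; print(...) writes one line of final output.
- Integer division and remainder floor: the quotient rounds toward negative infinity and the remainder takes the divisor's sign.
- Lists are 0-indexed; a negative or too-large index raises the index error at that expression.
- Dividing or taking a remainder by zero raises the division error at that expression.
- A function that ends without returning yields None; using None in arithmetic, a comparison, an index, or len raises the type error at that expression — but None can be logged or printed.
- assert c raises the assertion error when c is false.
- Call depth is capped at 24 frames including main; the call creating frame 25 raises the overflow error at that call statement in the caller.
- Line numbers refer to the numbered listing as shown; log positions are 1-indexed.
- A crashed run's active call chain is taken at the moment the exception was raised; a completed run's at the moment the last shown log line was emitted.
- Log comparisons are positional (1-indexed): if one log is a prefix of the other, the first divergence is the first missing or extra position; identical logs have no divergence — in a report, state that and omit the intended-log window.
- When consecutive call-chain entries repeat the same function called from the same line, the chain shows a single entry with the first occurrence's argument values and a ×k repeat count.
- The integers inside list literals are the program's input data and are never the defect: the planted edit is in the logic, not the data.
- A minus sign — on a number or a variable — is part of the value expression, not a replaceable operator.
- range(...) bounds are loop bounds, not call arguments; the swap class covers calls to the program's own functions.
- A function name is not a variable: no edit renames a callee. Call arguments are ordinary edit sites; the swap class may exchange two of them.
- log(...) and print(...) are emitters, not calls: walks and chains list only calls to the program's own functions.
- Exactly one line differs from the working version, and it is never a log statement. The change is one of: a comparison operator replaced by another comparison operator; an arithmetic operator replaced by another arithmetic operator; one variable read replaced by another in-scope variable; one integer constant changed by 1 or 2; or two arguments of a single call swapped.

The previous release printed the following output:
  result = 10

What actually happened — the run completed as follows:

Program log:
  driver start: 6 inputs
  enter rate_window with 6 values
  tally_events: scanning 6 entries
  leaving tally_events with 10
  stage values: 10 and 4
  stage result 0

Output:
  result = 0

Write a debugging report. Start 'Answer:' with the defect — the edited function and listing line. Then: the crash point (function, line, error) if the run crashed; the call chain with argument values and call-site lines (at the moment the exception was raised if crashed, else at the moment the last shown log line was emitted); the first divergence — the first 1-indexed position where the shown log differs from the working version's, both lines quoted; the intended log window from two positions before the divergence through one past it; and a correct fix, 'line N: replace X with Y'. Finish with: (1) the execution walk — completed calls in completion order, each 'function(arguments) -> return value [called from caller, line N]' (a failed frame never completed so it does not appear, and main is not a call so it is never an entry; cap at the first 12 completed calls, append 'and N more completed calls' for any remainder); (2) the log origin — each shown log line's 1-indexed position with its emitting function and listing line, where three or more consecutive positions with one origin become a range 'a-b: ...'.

Answer: the defect is in sum_active at line 2.
The tell: The log first diverges at position 6: the faulty run prints 'stage result 0' where the working version prints 'descend: n=4 acc=0'.
Call chain: main.
First divergence: position 6; shown 'stage result 0' vs intended 'descend: n=4 acc=0'.
Intended log window:
  4: leaving tally_events with 10
  5: stage values: 10 and 4
  6: descend: n=4 acc=0
  7: descend: n=3 acc=4
Execution walk:
  tally_events([10, 5, -3, 10, 8, -1]) -> 10  [called from rate_window, line 18]
  sum_active(4, 0) -> 0  [called from rate_window, line 21]
  rate_window([10, 5, -3, 10, 8, -1]) -> 0  [called from main, line 27]
Log origins:
  1: emitted by main (line 26)
  2: emitted by rate_window (line 17)
  3: emitted by tally_events (line 8)
  4: emitted by tally_events (line 13)
  5: emitted by rate_window (line 20)
  6: emitted by main (line 28)
A correct fix: line 2: replace `>` with `<=`.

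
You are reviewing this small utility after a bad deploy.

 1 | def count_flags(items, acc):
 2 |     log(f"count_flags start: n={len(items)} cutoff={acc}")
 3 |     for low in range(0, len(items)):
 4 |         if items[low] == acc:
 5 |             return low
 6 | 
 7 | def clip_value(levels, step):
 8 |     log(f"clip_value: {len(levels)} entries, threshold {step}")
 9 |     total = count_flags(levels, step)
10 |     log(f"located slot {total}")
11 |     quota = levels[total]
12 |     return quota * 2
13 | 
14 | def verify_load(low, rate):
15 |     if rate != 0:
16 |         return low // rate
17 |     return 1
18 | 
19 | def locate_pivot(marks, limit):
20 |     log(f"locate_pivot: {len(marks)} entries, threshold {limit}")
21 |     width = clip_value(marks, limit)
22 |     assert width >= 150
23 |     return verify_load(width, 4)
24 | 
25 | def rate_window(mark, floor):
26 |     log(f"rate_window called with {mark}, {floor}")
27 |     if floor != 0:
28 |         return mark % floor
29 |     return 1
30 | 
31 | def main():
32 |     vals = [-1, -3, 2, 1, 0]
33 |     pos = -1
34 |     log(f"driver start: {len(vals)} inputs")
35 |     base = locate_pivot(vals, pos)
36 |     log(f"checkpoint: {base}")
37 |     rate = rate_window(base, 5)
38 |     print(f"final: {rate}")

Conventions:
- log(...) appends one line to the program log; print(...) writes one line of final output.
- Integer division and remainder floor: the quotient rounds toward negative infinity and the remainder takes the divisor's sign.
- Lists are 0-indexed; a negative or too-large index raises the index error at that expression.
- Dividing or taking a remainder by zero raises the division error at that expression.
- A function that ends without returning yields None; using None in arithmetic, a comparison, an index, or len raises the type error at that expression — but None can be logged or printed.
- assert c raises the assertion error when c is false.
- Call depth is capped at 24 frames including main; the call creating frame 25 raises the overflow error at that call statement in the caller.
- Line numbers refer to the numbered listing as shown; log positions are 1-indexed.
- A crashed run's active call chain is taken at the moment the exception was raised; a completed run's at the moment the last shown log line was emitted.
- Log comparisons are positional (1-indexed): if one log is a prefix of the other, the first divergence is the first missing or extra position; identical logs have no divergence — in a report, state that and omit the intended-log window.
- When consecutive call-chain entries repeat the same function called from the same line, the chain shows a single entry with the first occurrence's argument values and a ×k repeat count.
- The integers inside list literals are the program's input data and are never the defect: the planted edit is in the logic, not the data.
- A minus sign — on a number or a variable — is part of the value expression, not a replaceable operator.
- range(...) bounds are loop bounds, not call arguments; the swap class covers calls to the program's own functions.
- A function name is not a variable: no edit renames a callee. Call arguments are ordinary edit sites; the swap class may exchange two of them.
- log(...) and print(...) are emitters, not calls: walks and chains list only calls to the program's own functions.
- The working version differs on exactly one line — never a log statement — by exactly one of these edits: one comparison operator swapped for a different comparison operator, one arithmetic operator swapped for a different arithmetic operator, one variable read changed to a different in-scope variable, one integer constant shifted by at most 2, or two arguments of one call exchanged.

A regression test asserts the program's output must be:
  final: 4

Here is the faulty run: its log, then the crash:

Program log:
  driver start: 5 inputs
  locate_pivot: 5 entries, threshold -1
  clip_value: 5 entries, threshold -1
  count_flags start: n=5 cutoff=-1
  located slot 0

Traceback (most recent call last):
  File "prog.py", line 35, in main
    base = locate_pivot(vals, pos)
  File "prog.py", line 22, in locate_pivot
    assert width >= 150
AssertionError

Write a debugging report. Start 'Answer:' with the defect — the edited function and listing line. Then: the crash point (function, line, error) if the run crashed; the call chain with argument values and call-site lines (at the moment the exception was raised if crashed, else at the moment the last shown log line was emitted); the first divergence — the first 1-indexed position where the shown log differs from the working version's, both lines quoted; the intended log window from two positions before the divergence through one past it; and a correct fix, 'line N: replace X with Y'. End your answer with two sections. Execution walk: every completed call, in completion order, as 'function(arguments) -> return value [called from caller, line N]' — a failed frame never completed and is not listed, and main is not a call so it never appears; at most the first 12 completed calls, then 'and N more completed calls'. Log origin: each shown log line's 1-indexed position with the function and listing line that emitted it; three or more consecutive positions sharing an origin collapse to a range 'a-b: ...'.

Answer: the defect is in locate_pivot at line 22.
Key observation: The shown log is a 5-line prefix of the intended one, whose next entry is 'checkpoint: -1'.
Crash: locate_pivot, line 22, AssertionError.
Call chain: main -> locate_pivot([-1, -3, 2, 1, 0], -1) (called at line 35).
First divergence: position 6 (shown log ended at 5 lines; the working version continues: 'checkpoint: -1').
Intended log window:
  4: count_flags start: n=5 cutoff=-1
  5: located slot 0
  6: checkpoint: -1
  7: rate_window called with -1, 5
Execution walk:
  count_flags([-1, -3, 2, 1, 0], -1) -> 0  [called from clip_value, line 9]
  clip_value([-1, -3, 2, 1, 0], -1) -> -2  [called from locate_pivot, line 21]
Log origin:
  1: from main, line 34
  2: from locate_pivot, line 20
  3: from clip_value, line 8
  4: from count_flags, line 2
  5: from clip_value, line 10
A correct fix: line 22: replace `>=` with `<=`.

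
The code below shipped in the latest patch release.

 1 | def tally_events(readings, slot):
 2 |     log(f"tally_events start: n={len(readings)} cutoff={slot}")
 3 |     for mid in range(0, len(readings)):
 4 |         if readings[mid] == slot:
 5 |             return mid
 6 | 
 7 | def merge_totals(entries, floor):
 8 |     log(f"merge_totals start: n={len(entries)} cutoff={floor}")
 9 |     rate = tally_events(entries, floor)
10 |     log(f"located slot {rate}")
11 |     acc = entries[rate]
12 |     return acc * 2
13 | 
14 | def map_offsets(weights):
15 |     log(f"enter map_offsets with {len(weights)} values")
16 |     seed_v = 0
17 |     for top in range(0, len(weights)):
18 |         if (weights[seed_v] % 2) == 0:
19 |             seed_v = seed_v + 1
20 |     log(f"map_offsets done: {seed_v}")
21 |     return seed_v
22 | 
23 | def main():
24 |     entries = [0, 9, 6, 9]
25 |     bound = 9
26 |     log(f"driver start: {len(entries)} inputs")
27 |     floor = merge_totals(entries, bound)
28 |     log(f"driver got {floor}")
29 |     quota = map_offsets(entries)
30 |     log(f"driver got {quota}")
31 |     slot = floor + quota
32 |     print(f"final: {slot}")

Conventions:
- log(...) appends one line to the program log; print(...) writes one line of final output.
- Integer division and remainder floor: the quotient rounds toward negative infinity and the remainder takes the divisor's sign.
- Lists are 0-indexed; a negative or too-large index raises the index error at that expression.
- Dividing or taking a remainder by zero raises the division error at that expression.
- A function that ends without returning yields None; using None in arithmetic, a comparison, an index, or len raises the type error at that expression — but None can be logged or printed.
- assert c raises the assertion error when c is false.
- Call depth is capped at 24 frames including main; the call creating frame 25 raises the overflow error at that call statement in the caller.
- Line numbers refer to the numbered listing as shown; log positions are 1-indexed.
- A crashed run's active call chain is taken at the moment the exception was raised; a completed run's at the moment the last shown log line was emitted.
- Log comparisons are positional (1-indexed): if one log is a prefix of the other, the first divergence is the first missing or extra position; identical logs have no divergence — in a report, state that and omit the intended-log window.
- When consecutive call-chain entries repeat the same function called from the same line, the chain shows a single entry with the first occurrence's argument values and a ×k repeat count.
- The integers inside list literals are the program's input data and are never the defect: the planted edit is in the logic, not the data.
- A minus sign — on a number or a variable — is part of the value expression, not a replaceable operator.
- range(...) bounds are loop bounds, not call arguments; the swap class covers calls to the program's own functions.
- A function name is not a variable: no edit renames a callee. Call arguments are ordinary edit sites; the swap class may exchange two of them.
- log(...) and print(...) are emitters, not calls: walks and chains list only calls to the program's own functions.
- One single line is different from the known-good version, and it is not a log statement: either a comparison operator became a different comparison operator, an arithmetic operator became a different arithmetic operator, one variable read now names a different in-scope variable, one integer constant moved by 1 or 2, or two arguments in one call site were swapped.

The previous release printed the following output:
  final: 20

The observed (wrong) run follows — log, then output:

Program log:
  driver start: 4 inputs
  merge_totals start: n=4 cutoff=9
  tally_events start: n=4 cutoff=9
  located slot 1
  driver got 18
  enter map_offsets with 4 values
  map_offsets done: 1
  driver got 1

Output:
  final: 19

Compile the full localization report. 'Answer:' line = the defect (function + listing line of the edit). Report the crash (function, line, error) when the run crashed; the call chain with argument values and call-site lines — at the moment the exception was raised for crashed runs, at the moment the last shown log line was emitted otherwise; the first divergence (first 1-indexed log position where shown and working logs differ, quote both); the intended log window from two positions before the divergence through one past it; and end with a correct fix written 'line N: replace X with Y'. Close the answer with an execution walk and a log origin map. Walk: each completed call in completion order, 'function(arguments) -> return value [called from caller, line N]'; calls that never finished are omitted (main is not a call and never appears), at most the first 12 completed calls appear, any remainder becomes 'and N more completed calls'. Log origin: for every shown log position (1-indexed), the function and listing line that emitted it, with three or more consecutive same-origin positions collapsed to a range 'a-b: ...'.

Answer: the defect is in map_offsets at line 18.
Core observation: Everything matches until log position 7, which reads 'map_offsets done: 1' in place of 'map_offsets done: 2'.
Call chain: main.
First divergence: position 7 — the shown line 'map_offsets done: 1' should read 'map_offsets done: 2'.
Intended log window:
  5: driver got 18
  6: enter map_offsets with 4 values
  7: map_offsets done: 2
  8: driver got 2
Execution walk:
  tally_events([0, 9, 6, 9], 9) -> 1  [called from merge_totals, line 9]
  merge_totals([0, 9, 6, 9], 9) -> 18  [called from main, line 27]
  map_offsets([0, 9, 6, 9]) -> 1  [called from main, line 29]
Log line origins:
  1: from main, line 26
  2: from merge_totals, line 8
  3: from tally_events, line 2
  4: from merge_totals, line 10
  5: from main, line 28
  6: from map_offsets, line 15
  7: from map_offsets, line 20
  8: from main, line 30
A correct fix: line 18: replace `seed_v` with `top`.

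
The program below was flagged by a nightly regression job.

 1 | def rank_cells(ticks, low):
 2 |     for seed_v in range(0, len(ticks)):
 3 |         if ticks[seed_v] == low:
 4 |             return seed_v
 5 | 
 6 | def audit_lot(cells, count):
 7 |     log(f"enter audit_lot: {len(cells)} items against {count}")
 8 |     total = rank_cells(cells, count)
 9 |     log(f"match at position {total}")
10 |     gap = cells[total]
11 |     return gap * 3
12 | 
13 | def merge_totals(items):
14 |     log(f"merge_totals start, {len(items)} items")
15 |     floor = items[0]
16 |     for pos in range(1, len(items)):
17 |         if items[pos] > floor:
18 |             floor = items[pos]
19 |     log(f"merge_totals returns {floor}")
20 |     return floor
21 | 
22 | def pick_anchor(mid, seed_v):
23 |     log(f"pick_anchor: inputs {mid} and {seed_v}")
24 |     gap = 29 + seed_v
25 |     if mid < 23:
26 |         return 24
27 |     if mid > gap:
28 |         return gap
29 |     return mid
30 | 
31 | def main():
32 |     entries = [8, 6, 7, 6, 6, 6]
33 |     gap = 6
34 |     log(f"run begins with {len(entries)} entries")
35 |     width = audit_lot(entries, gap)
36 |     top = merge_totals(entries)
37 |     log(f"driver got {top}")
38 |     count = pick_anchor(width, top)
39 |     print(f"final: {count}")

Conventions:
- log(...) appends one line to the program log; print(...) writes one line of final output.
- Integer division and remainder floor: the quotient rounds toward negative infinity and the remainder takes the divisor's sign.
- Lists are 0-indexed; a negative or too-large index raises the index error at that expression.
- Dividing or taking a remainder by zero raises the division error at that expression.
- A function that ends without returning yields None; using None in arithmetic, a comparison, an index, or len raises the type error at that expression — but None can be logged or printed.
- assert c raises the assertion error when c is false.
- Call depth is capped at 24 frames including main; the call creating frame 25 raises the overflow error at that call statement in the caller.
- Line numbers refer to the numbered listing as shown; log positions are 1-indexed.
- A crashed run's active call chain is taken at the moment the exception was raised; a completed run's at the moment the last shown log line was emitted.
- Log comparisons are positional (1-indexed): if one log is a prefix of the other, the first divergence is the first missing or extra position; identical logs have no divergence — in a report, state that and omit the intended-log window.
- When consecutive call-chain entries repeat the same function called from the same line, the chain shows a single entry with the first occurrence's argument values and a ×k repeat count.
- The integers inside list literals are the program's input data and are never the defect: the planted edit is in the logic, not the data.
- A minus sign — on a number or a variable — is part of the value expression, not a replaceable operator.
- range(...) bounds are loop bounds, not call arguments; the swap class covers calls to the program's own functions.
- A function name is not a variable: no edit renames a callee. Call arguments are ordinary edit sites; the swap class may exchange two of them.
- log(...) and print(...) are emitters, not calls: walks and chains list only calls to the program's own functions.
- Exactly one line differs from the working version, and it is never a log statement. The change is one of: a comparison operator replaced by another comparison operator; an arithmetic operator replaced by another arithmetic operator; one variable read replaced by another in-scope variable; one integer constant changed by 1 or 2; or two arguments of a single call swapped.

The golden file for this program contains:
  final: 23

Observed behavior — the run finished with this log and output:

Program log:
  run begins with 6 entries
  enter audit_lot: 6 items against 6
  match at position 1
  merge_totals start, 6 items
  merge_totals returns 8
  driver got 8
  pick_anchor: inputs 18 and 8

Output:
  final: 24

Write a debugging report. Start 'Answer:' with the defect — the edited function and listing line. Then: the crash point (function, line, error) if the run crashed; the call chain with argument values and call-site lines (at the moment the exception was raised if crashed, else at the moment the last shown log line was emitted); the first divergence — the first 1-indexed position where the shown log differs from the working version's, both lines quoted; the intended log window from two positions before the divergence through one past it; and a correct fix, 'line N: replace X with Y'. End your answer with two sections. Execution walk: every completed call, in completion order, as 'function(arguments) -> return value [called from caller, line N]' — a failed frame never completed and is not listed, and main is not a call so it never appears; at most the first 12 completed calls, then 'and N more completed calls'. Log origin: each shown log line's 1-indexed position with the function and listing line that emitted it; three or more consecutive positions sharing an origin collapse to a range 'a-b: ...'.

Answer: the defect is in pick_anchor at line 26.
Key fact: No log line changed; the fault shows up purely in the output.
Call chain: main -> pick_anchor(18, 8) (called at line 38).
First divergence: none; the two logs match at every position.
Execution walk:
  rank_cells([8, 6, 7, 6, 6, 6], 6) -> 1  [called from audit_lot, line 8]
  audit_lot([8, 6, 7, 6, 6, 6], 6) -> 18  [called from main, line 35]
  merge_totals([8, 6, 7, 6, 6, 6]) -> 8  [called from main, line 36]
  pick_anchor(18, 8) -> 24  [called from main, line 38]
Log origins:
  1: emitted by main (line 34)
  2: emitted by audit_lot (line 7)
  3: emitted by audit_lot (line 9)
  4: emitted by merge_totals (line 14)
  5: emitted by merge_totals (line 19)
  6: emitted by main (line 37)
  7: emitted by pick_anchor (line 23)
A correct fix: line 26: replace `24` with `23`.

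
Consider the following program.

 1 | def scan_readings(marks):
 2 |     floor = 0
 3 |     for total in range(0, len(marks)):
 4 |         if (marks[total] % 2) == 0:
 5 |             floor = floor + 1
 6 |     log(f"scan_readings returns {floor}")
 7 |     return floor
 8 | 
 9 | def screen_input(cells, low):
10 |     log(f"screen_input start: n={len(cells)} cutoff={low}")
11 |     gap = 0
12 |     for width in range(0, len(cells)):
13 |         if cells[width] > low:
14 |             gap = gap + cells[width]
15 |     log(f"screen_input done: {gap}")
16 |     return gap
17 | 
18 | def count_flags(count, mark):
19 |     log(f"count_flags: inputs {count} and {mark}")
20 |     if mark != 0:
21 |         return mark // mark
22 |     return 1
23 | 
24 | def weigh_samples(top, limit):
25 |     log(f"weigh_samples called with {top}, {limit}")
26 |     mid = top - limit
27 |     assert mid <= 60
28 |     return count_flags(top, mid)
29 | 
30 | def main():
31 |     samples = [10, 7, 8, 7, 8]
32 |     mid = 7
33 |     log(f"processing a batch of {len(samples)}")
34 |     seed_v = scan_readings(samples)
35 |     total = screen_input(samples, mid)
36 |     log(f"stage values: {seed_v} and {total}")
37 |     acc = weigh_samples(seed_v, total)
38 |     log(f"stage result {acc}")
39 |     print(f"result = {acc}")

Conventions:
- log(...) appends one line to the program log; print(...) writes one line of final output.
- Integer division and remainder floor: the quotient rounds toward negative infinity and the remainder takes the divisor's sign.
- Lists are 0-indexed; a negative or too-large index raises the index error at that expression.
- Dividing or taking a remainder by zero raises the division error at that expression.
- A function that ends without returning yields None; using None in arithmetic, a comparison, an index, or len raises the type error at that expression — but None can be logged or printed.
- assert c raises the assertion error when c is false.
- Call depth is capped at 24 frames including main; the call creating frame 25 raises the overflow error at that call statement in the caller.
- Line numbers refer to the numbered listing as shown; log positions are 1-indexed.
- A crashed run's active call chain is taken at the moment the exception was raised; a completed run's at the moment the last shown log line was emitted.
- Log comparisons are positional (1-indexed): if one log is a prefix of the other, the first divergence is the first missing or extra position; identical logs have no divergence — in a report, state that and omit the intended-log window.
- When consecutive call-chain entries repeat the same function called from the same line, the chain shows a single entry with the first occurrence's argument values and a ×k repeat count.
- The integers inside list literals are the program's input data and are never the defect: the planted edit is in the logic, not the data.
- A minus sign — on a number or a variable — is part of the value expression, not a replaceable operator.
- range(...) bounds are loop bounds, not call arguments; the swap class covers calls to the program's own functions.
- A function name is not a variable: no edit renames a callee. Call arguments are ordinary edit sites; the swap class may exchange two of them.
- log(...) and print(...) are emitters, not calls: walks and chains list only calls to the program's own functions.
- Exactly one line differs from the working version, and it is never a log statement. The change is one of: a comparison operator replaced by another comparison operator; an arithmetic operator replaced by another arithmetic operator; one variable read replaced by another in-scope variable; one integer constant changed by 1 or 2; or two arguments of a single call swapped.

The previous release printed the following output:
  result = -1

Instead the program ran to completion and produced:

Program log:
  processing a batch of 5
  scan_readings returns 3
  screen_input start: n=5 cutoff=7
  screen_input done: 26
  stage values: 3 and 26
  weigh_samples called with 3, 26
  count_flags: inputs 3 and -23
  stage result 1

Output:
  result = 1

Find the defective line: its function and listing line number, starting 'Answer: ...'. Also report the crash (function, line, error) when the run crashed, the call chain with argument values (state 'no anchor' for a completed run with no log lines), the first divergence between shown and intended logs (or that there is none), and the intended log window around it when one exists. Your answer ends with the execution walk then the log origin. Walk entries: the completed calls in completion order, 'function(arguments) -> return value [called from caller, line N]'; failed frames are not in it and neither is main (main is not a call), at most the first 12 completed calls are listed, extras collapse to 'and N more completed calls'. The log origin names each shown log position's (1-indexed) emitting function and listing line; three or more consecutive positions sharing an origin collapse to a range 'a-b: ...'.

Answer: the defect is in count_flags at line 21.
Key observation: The earliest visible damage is log position 8 — 'stage result 1' rather than the intended 'stage result -1'.
Call chain: main.
First divergence: position 8 — shown 'stage result 1', intended 'stage result -1'.
Intended log window:
  6: weigh_samples called with 3, 26
  7: count_flags: inputs 3 and -23
  8: stage result -1
Execution walk:
  scan_readings([10, 7, 8, 7, 8]) -> 3  [called from main, line 34]
  screen_input([10, 7, 8, 7, 8], 7) -> 26  [called from main, line 35]
  count_flags(3, -23) -> 1  [called from weigh_samples, line 28]
  weigh_samples(3, 26) -> 1  [called from main, line 37]
Origin of each log line:
  1 — main, line 33
  2 — scan_readings, line 6
  3 — screen_input, line 10
  4 — screen_input, line 15
  5 — main, line 36
  6 — weigh_samples, line 25
  7 — count_flags, line 19
  8 — main, line 38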